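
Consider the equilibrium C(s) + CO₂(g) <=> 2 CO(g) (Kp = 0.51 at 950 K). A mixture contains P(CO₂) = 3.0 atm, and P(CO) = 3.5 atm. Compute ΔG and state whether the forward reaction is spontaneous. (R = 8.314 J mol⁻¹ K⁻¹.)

ΔG = 16.4 kJ/mol; the forward reaction is non-spontaneous

(C is a pure solid — omitted from Qp.)
Qp = P(CO)² / P(CO₂) = (3.5)² / (3.0) = 4.08
ΔG = RT ln(Qp/Kp) = (8.314 J mol⁻¹ K⁻¹)(950 K) × ln(4.08/0.51)
   = (7.898 kJ/mol)(2.079) = 16.4 kJ/mol
ΔG > 0, so the forward reaction is non-spontaneous (proceeds in reverse).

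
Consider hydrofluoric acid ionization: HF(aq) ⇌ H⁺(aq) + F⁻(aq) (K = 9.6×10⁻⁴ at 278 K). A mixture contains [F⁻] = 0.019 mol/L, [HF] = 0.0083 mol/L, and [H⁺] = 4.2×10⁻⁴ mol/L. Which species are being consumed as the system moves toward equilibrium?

Q = [H⁺]·[F⁻] / [HF] = (4.2×10⁻⁴)·(0.019) / (0.0083) = 9.6×10⁻⁴
Q = 9.6×10⁻⁴ = K; the system is at equilibrium.

none (at equilibrium)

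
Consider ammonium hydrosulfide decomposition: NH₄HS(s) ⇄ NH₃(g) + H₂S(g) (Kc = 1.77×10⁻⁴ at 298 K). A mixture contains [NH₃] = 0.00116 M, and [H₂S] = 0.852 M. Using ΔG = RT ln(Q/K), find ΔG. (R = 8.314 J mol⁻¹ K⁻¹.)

ΔG = 4.26 kJ/mol

(NH₄HS is a pure solid — omitted from Qc.)
Qc = [NH₃]·[H₂S] = (0.00116)·(0.852) = 9.88×10⁻⁴
ΔG = RT ln(Qc/Kc) = (8.314 J mol⁻¹ K⁻¹)(298 K) × ln(9.88×10⁻⁴/1.77×10⁻⁴)
   = (2.478 kJ/mol)(1.720) = 4.26 kJ/mol
ΔG > 0, so the forward reaction is non-spontaneous (proceeds in reverse).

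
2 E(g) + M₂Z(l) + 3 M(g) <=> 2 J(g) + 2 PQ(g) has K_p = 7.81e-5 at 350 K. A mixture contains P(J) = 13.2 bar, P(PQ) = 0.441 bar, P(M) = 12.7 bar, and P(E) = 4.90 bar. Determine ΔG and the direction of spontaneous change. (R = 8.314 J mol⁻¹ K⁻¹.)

ΔG = 6.34 kJ/mol; the forward reaction is non-spontaneous

(M₂Z is a pure liquid — omitted from Q_p.)
Q_p = P(J)²·P(PQ)² / (P(E)²·P(M)³) = (13.2)²·(0.441)² / ((4.90)²·(12.7)³) = 6.89e-4
ΔG = RT ln(Q_p/K_p) = (8.314 J mol⁻¹ K⁻¹)(350 K) × ln(6.89e-4/7.81e-5)
   = (2.910 kJ/mol)(2.177) = 6.34 kJ/mol
ΔG > 0, so the forward reaction is non-spontaneous (proceeds in reverse).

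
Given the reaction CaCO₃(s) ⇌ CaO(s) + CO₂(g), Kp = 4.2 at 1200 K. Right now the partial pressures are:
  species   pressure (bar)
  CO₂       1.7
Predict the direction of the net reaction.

toward products

(CaCO₃, CaO are pure solids — omitted from Qp.)
Qp = P(CO₂) = 1.7
Qp = 1.7 < Kp = 4.2, so the forward reaction proceeds.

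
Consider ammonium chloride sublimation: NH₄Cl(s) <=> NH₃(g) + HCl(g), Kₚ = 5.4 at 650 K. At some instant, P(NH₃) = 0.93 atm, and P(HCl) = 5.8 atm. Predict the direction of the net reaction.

no net change (already at equilibrium)

(NH₄Cl is a pure solid — omitted from Qₚ.)
Qₚ = P(NH₃)·P(HCl) = (0.93)·(5.8) = 5.4
Qₚ = 5.4 = Kₚ, so the system is already at equilibrium.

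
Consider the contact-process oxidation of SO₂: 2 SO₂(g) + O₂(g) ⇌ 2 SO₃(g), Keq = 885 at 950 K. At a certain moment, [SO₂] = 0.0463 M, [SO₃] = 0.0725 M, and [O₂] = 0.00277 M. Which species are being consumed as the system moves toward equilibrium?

none (at equilibrium)

Q = [SO₃]² / ([SO₂]²·[O₂]) = (0.0725)² / ((0.0463)²·(0.00277)) = 885
Q = 885 = Keq; the system is at equilibrium.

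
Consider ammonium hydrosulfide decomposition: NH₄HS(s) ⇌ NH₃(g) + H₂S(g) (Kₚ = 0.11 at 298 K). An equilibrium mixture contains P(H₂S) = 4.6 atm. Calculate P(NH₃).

(NH₄HS is a pure solid — omitted from Kₚ.)
At equilibrium, Kₚ = P(NH₃)·P(H₂S) = 0.11.
(P(NH₃))·(4.6) = 0.11
P(NH₃) = 0.0239 = 0.024 atm

P(NH₃) = 0.024 atm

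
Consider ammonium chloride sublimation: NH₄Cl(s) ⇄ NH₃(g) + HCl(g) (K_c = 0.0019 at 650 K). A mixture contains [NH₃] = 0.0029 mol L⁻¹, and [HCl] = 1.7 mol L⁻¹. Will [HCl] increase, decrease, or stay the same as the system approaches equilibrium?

(NH₄Cl is a pure solid — omitted from Q_c.)
Q_c = [NH₃]·[HCl] = (0.0029)·(1.7) = 0.0049
Q_c = 0.0049 > K_c = 0.0019: net reverse reaction.
HCl is a product, so it decreases.

decrease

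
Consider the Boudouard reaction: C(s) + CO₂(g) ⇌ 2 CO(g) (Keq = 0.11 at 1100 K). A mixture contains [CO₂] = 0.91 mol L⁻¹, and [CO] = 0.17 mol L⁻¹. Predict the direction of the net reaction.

toward products

(C is a pure solid — omitted from Q.)
Q = [CO]² / [CO₂] = (0.17)² / (0.91) = 0.032
Q = 0.032 < Keq = 0.11, so the forward reaction proceeds.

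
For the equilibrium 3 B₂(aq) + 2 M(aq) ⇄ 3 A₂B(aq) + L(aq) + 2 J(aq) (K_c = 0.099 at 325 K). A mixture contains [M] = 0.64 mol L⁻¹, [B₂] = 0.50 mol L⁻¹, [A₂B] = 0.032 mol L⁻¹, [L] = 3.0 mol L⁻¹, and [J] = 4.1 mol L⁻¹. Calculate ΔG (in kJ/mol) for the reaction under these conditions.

ΔG = -3.03 kJ/mol

Q_c = [A₂B]³·[L]·[J]² / ([B₂]³·[M]²) = (0.032)³·(3.0)·(4.1)² / ((0.50)³·(0.64)²) = 0.0323
ΔG = RT ln(Q_c/K_c) = (8.314 J mol⁻¹ K⁻¹)(325 K) × ln(0.0323/0.099)
   = (2.702 kJ/mol)(-1.120) = -3.03 kJ/mol
ΔG < 0, so the forward reaction is spontaneous (proceeds forward).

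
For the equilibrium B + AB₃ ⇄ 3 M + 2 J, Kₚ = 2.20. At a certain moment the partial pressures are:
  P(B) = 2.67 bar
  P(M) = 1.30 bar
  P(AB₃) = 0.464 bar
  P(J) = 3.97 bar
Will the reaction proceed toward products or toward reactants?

Qₚ = P(M)³·P(J)² / (P(B)·P(AB₃)) = (1.30)³·(3.97)² / ((2.67)·(0.464)) = 28.0
Qₚ = 28.0 > Kₚ = 2.20, so the reverse reaction proceeds.

to the left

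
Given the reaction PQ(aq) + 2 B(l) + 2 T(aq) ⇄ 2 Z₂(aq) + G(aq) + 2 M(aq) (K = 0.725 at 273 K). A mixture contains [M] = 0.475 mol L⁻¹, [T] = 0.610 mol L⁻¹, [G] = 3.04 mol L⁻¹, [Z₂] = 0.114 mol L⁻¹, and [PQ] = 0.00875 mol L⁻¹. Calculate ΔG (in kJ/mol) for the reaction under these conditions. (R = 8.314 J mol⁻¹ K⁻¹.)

ΔG = 3.02 kJ/mol

(B is a pure liquid — omitted from Q.)
Q = [Z₂]²·[G]·[M]² / ([PQ]·[T]²) = (0.114)²·(3.04)·(0.475)² / ((0.00875)·(0.610)²) = 2.74
ΔG = RT ln(Q/K) = (8.314 J mol⁻¹ K⁻¹)(273 K) × ln(2.74/0.725)
   = (2.270 kJ/mol)(1.330) = 3.02 kJ/mol
ΔG > 0, so the forward reaction is non-spontaneous (proceeds in reverse).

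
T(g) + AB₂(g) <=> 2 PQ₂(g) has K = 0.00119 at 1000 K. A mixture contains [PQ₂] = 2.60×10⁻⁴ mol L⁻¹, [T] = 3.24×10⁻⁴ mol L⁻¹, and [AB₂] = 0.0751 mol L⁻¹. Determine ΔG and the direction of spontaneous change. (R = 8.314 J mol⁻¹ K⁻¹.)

ΔG = 7.05 kJ/mol; the forward reaction is non-spontaneous

Q = [PQ₂]² / ([T]·[AB₂]) = (2.60×10⁻⁴)² / ((3.24×10⁻⁴)·(0.0751)) = 0.00278
ΔG = RT ln(Q/K) = (8.314 J mol⁻¹ K⁻¹)(1000 K) × ln(0.00278/0.00119)
   = (8.314 kJ/mol)(0.8485) = 7.05 kJ/mol
ΔG > 0, so the forward reaction is non-spontaneous (proceeds in reverse).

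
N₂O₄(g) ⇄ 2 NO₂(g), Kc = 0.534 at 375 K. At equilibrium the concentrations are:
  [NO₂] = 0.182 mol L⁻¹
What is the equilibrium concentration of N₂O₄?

At equilibrium, Kc = [NO₂]² / [N₂O₄] = 0.534.
(0.182)² / ([N₂O₄]) = 0.534
[N₂O₄] = 0.0620 mol L⁻¹

[N₂O₄] = 0.0620 mol L⁻¹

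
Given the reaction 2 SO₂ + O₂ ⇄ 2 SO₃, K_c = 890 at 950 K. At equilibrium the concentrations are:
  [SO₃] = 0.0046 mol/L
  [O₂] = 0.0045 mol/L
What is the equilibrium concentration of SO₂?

[SO₂] = 0.0023 mol/L

At equilibrium, K_c = [SO₃]² / ([SO₂]²·[O₂]) = 890.
(0.0046)² / (([SO₂])²·(0.0045)) = 890
[SO₂]² = 5.28e-6 ⇒ [SO₂] = 0.0023 mol/L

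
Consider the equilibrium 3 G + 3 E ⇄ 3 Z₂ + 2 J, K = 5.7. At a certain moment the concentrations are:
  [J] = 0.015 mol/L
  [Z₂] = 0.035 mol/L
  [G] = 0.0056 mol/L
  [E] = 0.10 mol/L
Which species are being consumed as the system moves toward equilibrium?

Q = [Z₂]³·[J]² / ([G]³·[E]³) = (0.035)³·(0.015)² / ((0.0056)³·(0.10)³) = 55
Q = 55 > K = 5.7: net reverse reaction.

Z₂, J (products)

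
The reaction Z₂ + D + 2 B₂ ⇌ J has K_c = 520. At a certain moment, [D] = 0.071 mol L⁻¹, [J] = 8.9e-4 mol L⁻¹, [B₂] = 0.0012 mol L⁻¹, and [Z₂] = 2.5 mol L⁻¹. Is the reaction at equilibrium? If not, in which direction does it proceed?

Q_c = [J] / ([Z₂]·[D]·[B₂]²) = (8.9e-4) / ((2.5)·(0.071)·(0.0012)²) = 3500
Q_c = 3500 > K_c = 520, so the reverse reaction proceeds.

reverse (toward reactants)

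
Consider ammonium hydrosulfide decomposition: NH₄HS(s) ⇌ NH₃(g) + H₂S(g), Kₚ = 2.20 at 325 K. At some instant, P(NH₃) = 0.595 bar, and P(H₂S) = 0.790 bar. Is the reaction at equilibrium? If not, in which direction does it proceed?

(NH₄HS is a pure solid — omitted from Qₚ.)
Qₚ = P(NH₃)·P(H₂S) = (0.595)·(0.790) = 0.470
Qₚ = 0.470 < Kₚ = 2.20, so the forward reaction proceeds.

toward products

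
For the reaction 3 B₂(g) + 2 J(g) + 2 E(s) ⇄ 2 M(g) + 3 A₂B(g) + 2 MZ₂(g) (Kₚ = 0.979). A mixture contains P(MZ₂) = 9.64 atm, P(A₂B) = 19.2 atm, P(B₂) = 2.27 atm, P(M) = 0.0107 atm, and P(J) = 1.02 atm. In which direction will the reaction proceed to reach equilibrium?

(E is a pure solid — omitted from Qₚ.)
Qₚ = P(M)²·P(A₂B)³·P(MZ₂)² / (P(B₂)³·P(J)²) = (0.0107)²·(19.2)³·(9.64)² / ((2.27)³·(1.02)²) = 6.19
Qₚ = 6.19 > Kₚ = 0.979, so the reverse reaction proceeds.

toward reactants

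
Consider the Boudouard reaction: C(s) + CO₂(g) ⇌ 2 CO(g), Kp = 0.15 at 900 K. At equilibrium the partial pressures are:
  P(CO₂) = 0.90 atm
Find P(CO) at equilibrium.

(C is a pure solid — omitted from Kp.)
At equilibrium, Kp = P(CO)² / P(CO₂) = 0.15.
(P(CO))² / (0.90) = 0.15
P(CO)² = 0.135 ⇒ P(CO) = 0.37 atm

P(CO) = 0.37 atm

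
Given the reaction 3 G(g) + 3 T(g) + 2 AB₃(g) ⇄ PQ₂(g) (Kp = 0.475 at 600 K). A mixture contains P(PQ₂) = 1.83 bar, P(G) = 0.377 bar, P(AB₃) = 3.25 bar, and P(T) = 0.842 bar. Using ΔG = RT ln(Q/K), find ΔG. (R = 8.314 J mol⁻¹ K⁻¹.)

Qp = P(PQ₂) / (P(G)³·P(T)³·P(AB₃)²) = (1.83) / ((0.377)³·(0.842)³·(3.25)²) = 5.42
ΔG = RT ln(Qp/Kp) = (8.314 J mol⁻¹ K⁻¹)(600 K) × ln(5.42/0.475)
   = (4.988 kJ/mol)(2.435) = 12.1 kJ/mol
ΔG > 0, so the forward reaction is non-spontaneous (proceeds in reverse).

ΔG = 12.1 kJ/mol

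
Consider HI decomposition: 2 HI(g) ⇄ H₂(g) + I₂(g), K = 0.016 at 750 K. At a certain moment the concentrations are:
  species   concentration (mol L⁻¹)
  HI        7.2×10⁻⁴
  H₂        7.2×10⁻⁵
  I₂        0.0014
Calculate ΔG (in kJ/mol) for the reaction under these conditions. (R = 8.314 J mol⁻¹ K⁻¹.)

Q = [H₂]·[I₂] / [HI]² = (7.2×10⁻⁵)·(0.0014) / (7.2×10⁻⁴)² = 0.194
ΔG = RT ln(Q/K) = (8.314 J mol⁻¹ K⁻¹)(750 K) × ln(0.194/0.016)
   = (6.236 kJ/mol)(2.495) = 15.6 kJ/mol
ΔG > 0, so the forward reaction is non-spontaneous (proceeds in reverse).

ΔG = 15.6 kJ/mol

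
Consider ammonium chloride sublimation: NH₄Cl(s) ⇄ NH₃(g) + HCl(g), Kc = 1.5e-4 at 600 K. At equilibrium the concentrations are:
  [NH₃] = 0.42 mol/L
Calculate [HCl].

[HCl] = 3.6e-4 mol/L

(NH₄Cl is a pure solid — omitted from Kc.)
At equilibrium, Kc = [NH₃]·[HCl] = 1.5e-4.
(0.42)·([HCl]) = 1.5e-4
[HCl] = 3.57e-4 = 3.6e-4 mol/L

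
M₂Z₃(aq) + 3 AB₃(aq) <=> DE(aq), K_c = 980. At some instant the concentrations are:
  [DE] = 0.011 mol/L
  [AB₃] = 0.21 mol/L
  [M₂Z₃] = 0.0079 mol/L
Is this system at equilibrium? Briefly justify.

Q_c = [DE] / ([M₂Z₃]·[AB₃]³) = (0.011) / ((0.0079)·(0.21)³) = 150
Q_c = 150 < K_c = 980: net forward reaction.

no; Q < K, reaction proceeds forward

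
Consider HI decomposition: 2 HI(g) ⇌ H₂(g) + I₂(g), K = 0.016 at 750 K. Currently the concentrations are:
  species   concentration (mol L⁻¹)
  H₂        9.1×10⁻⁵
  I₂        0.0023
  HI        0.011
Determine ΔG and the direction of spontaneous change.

ΔG = -13.9 kJ/mol; the forward reaction is spontaneous

Q = [H₂]·[I₂] / [HI]² = (9.1×10⁻⁵)·(0.0023) / (0.011)² = 0.00173
ΔG = RT ln(Q/K) = (8.314 J mol⁻¹ K⁻¹)(750 K) × ln(0.00173/0.016)
   = (6.236 kJ/mol)(-2.224) = -13.9 kJ/mol
ΔG < 0, so the forward reaction is spontaneous (proceeds forward).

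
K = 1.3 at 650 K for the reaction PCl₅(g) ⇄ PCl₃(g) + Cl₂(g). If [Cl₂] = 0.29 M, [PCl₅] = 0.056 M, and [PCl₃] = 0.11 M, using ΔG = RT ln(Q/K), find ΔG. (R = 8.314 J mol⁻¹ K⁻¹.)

Q = [PCl₃]·[Cl₂] / [PCl₅] = (0.11)·(0.29) / (0.056) = 0.570
ΔG = RT ln(Q/K) = (8.314 J mol⁻¹ K⁻¹)(650 K) × ln(0.570/1.3)
   = (5.404 kJ/mol)(-0.8245) = -4.46 kJ/mol
ΔG < 0, so the forward reaction is spontaneous (proceeds forward).

ΔG = -4.46 kJ/mol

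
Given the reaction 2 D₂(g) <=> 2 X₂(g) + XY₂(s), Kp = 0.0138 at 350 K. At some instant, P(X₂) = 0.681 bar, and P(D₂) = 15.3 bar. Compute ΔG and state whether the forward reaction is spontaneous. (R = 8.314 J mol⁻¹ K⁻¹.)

ΔG = -5.65 kJ/mol; the forward reaction is spontaneous

(XY₂ is a pure solid — omitted from Qp.)
Qp = P(X₂)² / P(D₂)² = (0.681)² / (15.3)² = 0.00198
ΔG = RT ln(Qp/Kp) = (8.314 J mol⁻¹ K⁻¹)(350 K) × ln(0.00198/0.0138)
   = (2.910 kJ/mol)(-1.942) = -5.65 kJ/mol
ΔG < 0, so the forward reaction is spontaneous (proceeds forward).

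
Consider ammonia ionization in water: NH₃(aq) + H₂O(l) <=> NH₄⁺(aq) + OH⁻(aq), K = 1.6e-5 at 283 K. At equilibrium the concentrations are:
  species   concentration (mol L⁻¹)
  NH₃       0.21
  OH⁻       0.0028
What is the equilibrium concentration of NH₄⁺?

(H₂O is a pure liquid — omitted from K.)
At equilibrium, K = [NH₄⁺]·[OH⁻] / [NH₃] = 1.6e-5.
([NH₄⁺])·(0.0028) / (0.21) = 1.6e-5
[NH₄⁺] = 0.00120 = 0.0012 mol L⁻¹

[NH₄⁺] = 0.0012 mol L⁻¹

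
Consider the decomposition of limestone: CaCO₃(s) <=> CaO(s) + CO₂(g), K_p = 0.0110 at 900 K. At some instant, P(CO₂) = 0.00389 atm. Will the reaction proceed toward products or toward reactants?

(CaCO₃, CaO are pure solids — omitted from Q_p.)
Q_p = P(CO₂) = 0.00389
Q_p = 0.00389 < K_p = 0.0110, so the forward reaction proceeds.

in the forward direction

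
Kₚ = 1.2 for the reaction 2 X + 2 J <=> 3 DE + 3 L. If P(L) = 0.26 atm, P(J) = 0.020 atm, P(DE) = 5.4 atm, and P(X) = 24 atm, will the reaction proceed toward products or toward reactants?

Qₚ = P(DE)³·P(L)³ / (P(X)²·P(J)²) = (5.4)³·(0.26)³ / ((24)²·(0.020)²) = 12
Qₚ = 12 > Kₚ = 1.2, so the reverse reaction proceeds.

reverse (toward reactants)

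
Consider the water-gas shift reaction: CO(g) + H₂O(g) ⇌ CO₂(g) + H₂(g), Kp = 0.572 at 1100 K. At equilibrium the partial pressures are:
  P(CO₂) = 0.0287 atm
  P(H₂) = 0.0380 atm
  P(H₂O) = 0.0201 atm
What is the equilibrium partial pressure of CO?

P(CO) = 0.0949 atm

At equilibrium, Kp = P(CO₂)·P(H₂) / (P(CO)·P(H₂O)) = 0.572.
(0.0287)·(0.0380) / ((P(CO))·(0.0201)) = 0.572
P(CO) = 0.0949 atm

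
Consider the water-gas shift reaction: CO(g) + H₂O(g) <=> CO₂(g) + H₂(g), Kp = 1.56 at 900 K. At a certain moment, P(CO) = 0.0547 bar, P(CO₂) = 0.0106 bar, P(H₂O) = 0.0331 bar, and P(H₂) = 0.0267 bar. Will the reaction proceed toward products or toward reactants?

in the forward direction

Qp = P(CO₂)·P(H₂) / (P(CO)·P(H₂O)) = (0.0106)·(0.0267) / ((0.0547)·(0.0331)) = 0.156
Qp = 0.156 < Kp = 1.56, so the forward reaction proceeds.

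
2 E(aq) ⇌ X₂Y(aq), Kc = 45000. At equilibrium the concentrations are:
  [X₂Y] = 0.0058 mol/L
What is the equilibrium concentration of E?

[E] = 3.6×10⁻⁴ mol/L

At equilibrium, Kc = [X₂Y] / [E]² = 45000.
(0.0058) / ([E])² = 45000
[E]² = 1.29×10⁻⁷ ⇒ [E] = 3.6×10⁻⁴ mol/L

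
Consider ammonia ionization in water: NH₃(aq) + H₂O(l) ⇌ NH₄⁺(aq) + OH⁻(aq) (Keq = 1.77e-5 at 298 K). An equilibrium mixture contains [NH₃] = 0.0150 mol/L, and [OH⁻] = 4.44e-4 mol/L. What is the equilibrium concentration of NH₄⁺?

(H₂O is a pure liquid — omitted from Keq.)
At equilibrium, Keq = [NH₄⁺]·[OH⁻] / [NH₃] = 1.77e-5.
([NH₄⁺])·(4.44e-4) / (0.0150) = 1.77e-5
[NH₄⁺] = 5.98e-4 mol/L

[NH₄⁺] = 5.98e-4 mol/L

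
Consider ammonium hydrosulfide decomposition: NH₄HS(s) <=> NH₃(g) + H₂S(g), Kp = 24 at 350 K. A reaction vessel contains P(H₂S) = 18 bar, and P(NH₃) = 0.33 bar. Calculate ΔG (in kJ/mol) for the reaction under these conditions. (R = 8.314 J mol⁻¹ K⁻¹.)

ΔG = -4.06 kJ/mol

(NH₄HS is a pure solid — omitted from Qp.)
Qp = P(NH₃)·P(H₂S) = (0.33)·(18) = 5.94
ΔG = RT ln(Qp/Kp) = (8.314 J mol⁻¹ K⁻¹)(350 K) × ln(5.94/24)
   = (2.910 kJ/mol)(-1.396) = -4.06 kJ/mol
ΔG < 0, so the forward reaction is spontaneous (proceeds forward).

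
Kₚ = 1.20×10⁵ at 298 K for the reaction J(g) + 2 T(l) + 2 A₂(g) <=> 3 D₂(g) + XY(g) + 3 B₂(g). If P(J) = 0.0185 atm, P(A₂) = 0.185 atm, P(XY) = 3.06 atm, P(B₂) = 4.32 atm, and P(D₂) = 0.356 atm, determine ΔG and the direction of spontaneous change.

(T is a pure liquid — omitted from Qₚ.)
Qₚ = P(D₂)³·P(XY)·P(B₂)³ / (P(J)·P(A₂)²) = (0.356)³·(3.06)·(4.32)³ / ((0.0185)·(0.185)²) = 17600
ΔG = RT ln(Qₚ/Kₚ) = (8.314 J mol⁻¹ K⁻¹)(298 K) × ln(17600/1.20×10⁵)
   = (2.478 kJ/mol)(-1.920) = -4.76 kJ/mol
ΔG < 0, so the forward reaction is spontaneous (proceeds forward).

ΔG = -4.76 kJ/mol; the forward reaction is spontaneous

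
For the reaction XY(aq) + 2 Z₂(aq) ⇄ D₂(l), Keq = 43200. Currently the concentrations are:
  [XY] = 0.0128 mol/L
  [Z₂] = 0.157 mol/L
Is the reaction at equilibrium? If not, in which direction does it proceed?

(D₂ is a pure liquid — omitted from Q.)
Q = 1 / ([XY]·[Z₂]²) = 1 / ((0.0128)·(0.157)²) = 3170
Q = 3170 < Keq = 43200, so the forward reaction proceeds.

in the forward direction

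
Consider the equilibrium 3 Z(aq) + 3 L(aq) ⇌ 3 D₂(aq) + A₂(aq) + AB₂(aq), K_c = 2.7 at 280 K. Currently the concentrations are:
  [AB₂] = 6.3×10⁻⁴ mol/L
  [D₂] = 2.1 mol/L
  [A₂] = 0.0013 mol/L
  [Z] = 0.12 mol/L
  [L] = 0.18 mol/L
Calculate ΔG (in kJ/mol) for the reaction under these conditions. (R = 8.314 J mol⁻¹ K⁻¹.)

Q_c = [D₂]³·[A₂]·[AB₂] / ([Z]³·[L]³) = (2.1)³·(0.0013)·(6.3×10⁻⁴) / ((0.12)³·(0.18)³) = 0.753
ΔG = RT ln(Q_c/K_c) = (8.314 J mol⁻¹ K⁻¹)(280 K) × ln(0.753/2.7)
   = (2.328 kJ/mol)(-1.277) = -2.97 kJ/mol
ΔG < 0, so the forward reaction is spontaneous (proceeds forward).

ΔG = -2.97 kJ/mol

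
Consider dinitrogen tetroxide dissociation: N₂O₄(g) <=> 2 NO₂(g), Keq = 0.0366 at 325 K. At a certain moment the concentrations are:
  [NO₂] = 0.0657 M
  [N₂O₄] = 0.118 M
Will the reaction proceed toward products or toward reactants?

Q = [NO₂]² / [N₂O₄] = (0.0657)² / (0.118) = 0.0366
Q = 0.0366 = Keq, so the system is already at equilibrium.

at equilibrium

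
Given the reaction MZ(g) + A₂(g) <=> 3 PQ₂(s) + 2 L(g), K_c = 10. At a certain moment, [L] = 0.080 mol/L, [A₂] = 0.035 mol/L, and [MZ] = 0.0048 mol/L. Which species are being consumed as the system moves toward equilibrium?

(PQ₂ is a pure solid — omitted from Q_c.)
Q_c = [L]² / ([MZ]·[A₂]) = (0.080)² / ((0.0048)·(0.035)) = 38
Q_c = 38 > K_c = 10: net reverse reaction.

PQ₂, L (products)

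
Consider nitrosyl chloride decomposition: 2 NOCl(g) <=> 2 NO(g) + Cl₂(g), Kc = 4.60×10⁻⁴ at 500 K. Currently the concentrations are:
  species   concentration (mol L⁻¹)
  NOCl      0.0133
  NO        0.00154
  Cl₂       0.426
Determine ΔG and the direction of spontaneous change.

ΔG = 10.5 kJ/mol; the forward reaction is non-spontaneous

Qc = [NO]²·[Cl₂] / [NOCl]² = (0.00154)²·(0.426) / (0.0133)² = 0.00571
ΔG = RT ln(Qc/Kc) = (8.314 J mol⁻¹ K⁻¹)(500 K) × ln(0.00571/4.60×10⁻⁴)
   = (4.157 kJ/mol)(2.519) = 10.5 kJ/mol
ΔG > 0, so the forward reaction is non-spontaneous (proceeds in reverse).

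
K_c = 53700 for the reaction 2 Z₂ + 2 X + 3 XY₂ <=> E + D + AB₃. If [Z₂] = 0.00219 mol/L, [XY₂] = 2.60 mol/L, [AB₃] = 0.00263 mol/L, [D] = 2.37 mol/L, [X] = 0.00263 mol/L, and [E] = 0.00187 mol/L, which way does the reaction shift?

Q_c = [E]·[D]·[AB₃] / ([Z₂]²·[X]²·[XY₂]³) = (0.00187)·(2.37)·(0.00263) / ((0.00219)²·(0.00263)²·(2.60)³) = 20000
Q_c = 20000 < K_c = 53700, so the forward reaction proceeds.

toward products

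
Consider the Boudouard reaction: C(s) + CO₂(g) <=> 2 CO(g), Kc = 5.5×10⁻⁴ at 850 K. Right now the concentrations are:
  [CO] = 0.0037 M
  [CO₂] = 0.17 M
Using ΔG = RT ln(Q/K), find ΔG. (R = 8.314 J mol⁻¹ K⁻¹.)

(C is a pure solid — omitted from Qc.)
Qc = [CO]² / [CO₂] = (0.0037)² / (0.17) = 8.05×10⁻⁵
ΔG = RT ln(Qc/Kc) = (8.314 J mol⁻¹ K⁻¹)(850 K) × ln(8.05×10⁻⁵/5.5×10⁻⁴)
   = (7.067 kJ/mol)(-1.922) = -13.6 kJ/mol
ΔG < 0, so the forward reaction is spontaneous (proceeds forward).

ΔG = -13.6 kJ/mol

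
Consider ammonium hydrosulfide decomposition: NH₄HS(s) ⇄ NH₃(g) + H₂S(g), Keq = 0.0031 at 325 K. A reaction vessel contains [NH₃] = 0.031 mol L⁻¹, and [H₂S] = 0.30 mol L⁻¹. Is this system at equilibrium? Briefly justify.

no; Q > K, reaction proceeds in reverse

(NH₄HS is a pure solid — omitted from Q.)
Q = [NH₃]·[H₂S] = (0.031)·(0.30) = 0.0093
Q = 0.0093 > Keq = 0.0031: net reverse reaction.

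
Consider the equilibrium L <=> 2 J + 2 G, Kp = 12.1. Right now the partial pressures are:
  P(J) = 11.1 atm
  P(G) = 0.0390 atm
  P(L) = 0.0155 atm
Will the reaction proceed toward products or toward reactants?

no net change (already at equilibrium)

Qp = P(J)²·P(G)² / P(L) = (11.1)²·(0.0390)² / (0.0155) = 12.1
Qp = 12.1 = Kp, so the system is already at equilibrium.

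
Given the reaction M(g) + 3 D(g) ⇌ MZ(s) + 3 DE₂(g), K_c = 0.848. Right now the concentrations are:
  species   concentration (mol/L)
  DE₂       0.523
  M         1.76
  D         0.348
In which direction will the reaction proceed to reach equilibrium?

(MZ is a pure solid — omitted from Q_c.)
Q_c = [DE₂]³ / ([M]·[D]³) = (0.523)³ / ((1.76)·(0.348)³) = 1.93
Q_c = 1.93 > K_c = 0.848, so the reverse reaction proceeds.

reverse (toward reactants)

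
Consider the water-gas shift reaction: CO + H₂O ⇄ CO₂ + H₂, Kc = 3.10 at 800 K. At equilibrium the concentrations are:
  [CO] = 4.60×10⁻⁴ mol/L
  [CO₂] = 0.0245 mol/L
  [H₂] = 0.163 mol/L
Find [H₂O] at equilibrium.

[H₂O] = 2.80 mol/L

At equilibrium, Kc = [CO₂]·[H₂] / ([CO]·[H₂O]) = 3.10.
(0.0245)·(0.163) / ((4.60×10⁻⁴)·([H₂O])) = 3.10
[H₂O] = 2.80 mol/L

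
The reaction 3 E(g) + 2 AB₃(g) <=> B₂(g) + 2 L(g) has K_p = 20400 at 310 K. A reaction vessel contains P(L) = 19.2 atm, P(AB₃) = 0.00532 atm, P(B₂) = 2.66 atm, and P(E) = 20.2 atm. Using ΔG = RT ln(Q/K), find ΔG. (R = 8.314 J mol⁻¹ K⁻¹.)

Q_p = P(B₂)·P(L)² / (P(E)³·P(AB₃)²) = (2.66)·(19.2)² / ((20.2)³·(0.00532)²) = 4200
ΔG = RT ln(Q_p/K_p) = (8.314 J mol⁻¹ K⁻¹)(310 K) × ln(4200/20400)
   = (2.577 kJ/mol)(-1.580) = -4.07 kJ/mol
ΔG < 0, so the forward reaction is spontaneous (proceeds forward).

ΔG = -4.07 kJ/mol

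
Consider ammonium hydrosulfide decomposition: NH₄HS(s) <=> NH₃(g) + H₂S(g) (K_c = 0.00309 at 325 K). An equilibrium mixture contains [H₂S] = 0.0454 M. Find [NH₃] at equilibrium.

[NH₃] = 0.0681 M

(NH₄HS is a pure solid — omitted from K_c.)
At equilibrium, K_c = [NH₃]·[H₂S] = 0.00309.
([NH₃])·(0.0454) = 0.00309
[NH₃] = 0.0681 M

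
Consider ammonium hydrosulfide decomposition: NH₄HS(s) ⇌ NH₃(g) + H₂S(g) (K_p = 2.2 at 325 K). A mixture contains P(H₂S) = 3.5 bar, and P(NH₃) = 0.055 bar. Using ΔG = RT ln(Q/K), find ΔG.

(NH₄HS is a pure solid — omitted from Q_p.)
Q_p = P(NH₃)·P(H₂S) = (0.055)·(3.5) = 0.193
ΔG = RT ln(Q_p/K_p) = (8.314 J mol⁻¹ K⁻¹)(325 K) × ln(0.193/2.2)
   = (2.702 kJ/mol)(-2.434) = -6.58 kJ/mol
ΔG < 0, so the forward reaction is spontaneous (proceeds forward).

ΔG = -6.58 kJ/mol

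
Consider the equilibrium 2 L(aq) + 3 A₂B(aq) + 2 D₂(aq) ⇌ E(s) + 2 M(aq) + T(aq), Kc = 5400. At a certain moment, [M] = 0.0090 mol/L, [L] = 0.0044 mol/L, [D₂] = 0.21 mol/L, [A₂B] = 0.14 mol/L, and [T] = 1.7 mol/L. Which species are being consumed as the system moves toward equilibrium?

E, M, T (products)

(E is a pure solid — omitted from Qc.)
Qc = [M]²·[T] / ([L]²·[A₂B]³·[D₂]²) = (0.0090)²·(1.7) / ((0.0044)²·(0.14)³·(0.21)²) = 59000
Qc = 59000 > Kc = 5400: net reverse reaction.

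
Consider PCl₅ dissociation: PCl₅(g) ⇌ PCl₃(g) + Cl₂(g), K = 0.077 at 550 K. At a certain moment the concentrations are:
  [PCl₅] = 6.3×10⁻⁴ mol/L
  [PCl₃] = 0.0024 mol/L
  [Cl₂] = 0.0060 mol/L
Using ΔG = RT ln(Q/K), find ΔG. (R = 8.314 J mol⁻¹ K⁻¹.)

ΔG = -5.55 kJ/mol

Q = [PCl₃]·[Cl₂] / [PCl₅] = (0.0024)·(0.0060) / (6.3×10⁻⁴) = 0.0229
ΔG = RT ln(Q/K) = (8.314 J mol⁻¹ K⁻¹)(550 K) × ln(0.0229/0.077)
   = (4.573 kJ/mol)(-1.213) = -5.55 kJ/mol
ΔG < 0, so the forward reaction is spontaneous (proceeds forward).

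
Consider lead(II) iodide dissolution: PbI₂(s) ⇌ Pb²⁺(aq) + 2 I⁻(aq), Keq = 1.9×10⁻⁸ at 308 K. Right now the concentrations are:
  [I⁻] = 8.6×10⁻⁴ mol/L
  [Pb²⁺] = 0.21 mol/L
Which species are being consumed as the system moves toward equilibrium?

(PbI₂ is a pure solid — omitted from Q.)
Q = [Pb²⁺]·[I⁻]² = (0.21)·(8.6×10⁻⁴)² = 1.6×10⁻⁷
Q = 1.6×10⁻⁷ > Keq = 1.9×10⁻⁸: net reverse reaction.

Pb²⁺, I⁻ (products)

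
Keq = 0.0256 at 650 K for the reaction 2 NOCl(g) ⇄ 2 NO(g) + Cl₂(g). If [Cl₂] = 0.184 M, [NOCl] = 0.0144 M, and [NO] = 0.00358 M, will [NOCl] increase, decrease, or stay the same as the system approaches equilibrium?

Q = [NO]²·[Cl₂] / [NOCl]² = (0.00358)²·(0.184) / (0.0144)² = 0.0114
Q = 0.0114 < Keq = 0.0256: net forward reaction.
NOCl is a reactant, so it decreases.

decrease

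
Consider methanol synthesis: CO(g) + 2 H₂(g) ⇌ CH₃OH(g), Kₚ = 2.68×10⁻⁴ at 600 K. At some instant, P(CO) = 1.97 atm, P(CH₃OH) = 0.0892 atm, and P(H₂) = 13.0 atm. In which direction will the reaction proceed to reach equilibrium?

Qₚ = P(CH₃OH) / (P(CO)·P(H₂)²) = (0.0892) / ((1.97)·(13.0)²) = 2.68×10⁻⁴
Qₚ = 2.68×10⁻⁴ = Kₚ, so the system is already at equilibrium.

at equilibrium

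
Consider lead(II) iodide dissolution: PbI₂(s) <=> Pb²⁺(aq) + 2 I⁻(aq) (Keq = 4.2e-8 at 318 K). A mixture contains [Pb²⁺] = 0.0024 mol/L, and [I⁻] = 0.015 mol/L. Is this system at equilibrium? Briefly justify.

no; Q > K, reaction proceeds in reverse

(PbI₂ is a pure solid — omitted from Q.)
Q = [Pb²⁺]·[I⁻]² = (0.0024)·(0.015)² = 5.4e-7
Q = 5.4e-7 > Keq = 4.2e-8: net reverse reaction.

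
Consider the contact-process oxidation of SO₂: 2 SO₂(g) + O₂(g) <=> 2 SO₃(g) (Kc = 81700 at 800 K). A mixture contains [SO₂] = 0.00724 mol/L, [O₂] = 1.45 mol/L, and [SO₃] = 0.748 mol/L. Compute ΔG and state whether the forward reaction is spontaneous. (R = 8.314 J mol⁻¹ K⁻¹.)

Qc = [SO₃]² / ([SO₂]²·[O₂]) = (0.748)² / ((0.00724)²·(1.45)) = 7360
ΔG = RT ln(Qc/Kc) = (8.314 J mol⁻¹ K⁻¹)(800 K) × ln(7360/81700)
   = (6.651 kJ/mol)(-2.407) = -16.0 kJ/mol
ΔG < 0, so the forward reaction is spontaneous (proceeds forward).

ΔG = -16.0 kJ/mol; the forward reaction is spontaneous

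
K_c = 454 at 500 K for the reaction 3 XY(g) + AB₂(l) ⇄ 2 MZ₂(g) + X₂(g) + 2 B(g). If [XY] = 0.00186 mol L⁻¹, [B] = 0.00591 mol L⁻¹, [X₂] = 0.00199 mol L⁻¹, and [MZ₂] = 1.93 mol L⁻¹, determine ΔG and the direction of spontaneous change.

(AB₂ is a pure liquid — omitted from Q_c.)
Q_c = [MZ₂]²·[X₂]·[B]² / [XY]³ = (1.93)²·(0.00199)·(0.00591)² / (0.00186)³ = 40.2
ΔG = RT ln(Q_c/K_c) = (8.314 J mol⁻¹ K⁻¹)(500 K) × ln(40.2/454)
   = (4.157 kJ/mol)(-2.424) = -10.1 kJ/mol
ΔG < 0, so the forward reaction is spontaneous (proceeds forward).

ΔG = -10.1 kJ/mol; the forward reaction is spontaneous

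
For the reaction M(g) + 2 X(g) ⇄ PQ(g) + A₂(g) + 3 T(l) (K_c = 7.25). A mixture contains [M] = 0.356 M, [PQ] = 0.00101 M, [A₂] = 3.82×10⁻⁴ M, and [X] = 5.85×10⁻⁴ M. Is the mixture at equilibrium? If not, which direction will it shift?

no; Q < K, reaction proceeds forward

(T is a pure liquid — omitted from Q_c.)
Q_c = [PQ]·[A₂] / ([M]·[X]²) = (0.00101)·(3.82×10⁻⁴) / ((0.356)·(5.85×10⁻⁴)²) = 3.17
Q_c = 3.17 < K_c = 7.25: net forward reaction.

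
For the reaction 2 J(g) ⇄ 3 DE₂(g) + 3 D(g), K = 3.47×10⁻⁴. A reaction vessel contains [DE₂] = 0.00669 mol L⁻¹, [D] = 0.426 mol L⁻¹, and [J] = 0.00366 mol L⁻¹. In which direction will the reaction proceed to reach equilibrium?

Q = [DE₂]³·[D]³ / [J]² = (0.00669)³·(0.426)³ / (0.00366)² = 0.00173
Q = 0.00173 > K = 3.47×10⁻⁴, so the reverse reaction proceeds.

toward reactants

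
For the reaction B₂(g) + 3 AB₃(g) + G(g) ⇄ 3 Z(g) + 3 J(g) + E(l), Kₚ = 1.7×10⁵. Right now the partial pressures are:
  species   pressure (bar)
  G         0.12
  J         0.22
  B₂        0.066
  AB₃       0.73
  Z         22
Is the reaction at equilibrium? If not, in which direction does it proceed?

to the right

(E is a pure liquid — omitted from Qₚ.)
Qₚ = P(Z)³·P(J)³ / (P(B₂)·P(AB₃)³·P(G)) = (22)³·(0.22)³ / ((0.066)·(0.73)³·(0.12)) = 37000
Qₚ = 37000 < Kₚ = 1.7×10⁵, so the forward reaction proceeds.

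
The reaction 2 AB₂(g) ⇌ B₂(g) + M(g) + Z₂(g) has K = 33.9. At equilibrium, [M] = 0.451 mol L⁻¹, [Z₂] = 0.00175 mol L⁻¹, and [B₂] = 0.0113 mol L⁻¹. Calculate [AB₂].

At equilibrium, K = [B₂]·[M]·[Z₂] / [AB₂]² = 33.9.
(0.0113)·(0.451)·(0.00175) / ([AB₂])² = 33.9
[AB₂]² = 2.63e-7 ⇒ [AB₂] = 5.13e-4 mol L⁻¹

[AB₂] = 5.13e-4 mol L⁻¹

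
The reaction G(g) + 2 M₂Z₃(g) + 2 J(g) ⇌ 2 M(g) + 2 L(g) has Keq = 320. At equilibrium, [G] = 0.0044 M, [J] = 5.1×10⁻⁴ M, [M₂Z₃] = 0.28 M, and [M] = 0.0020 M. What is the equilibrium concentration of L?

[L] = 0.085 M

At equilibrium, Keq = [M]²·[L]² / ([G]·[M₂Z₃]²·[J]²) = 320.
(0.0020)²·([L])² / ((0.0044)·(0.28)²·(5.1×10⁻⁴)²) = 320
[L]² = 0.00718 ⇒ [L] = 0.085 M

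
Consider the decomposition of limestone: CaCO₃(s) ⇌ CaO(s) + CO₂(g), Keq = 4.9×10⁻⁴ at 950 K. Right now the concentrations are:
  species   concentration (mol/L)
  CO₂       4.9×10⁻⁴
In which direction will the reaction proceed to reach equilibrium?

(CaCO₃, CaO are pure solids — omitted from Q.)
Q = [CO₂] = 4.9×10⁻⁴
Q = 4.9×10⁻⁴ = Keq, so the system is already at equilibrium.

neither direction; the system is at equilibrium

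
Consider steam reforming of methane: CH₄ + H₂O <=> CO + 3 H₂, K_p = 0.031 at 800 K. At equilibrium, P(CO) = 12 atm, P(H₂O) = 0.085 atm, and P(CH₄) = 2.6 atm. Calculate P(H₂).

P(H₂) = 0.083 atm

At equilibrium, K_p = P(CO)·P(H₂)³ / (P(CH₄)·P(H₂O)) = 0.031.
(12)·(P(H₂))³ / ((2.6)·(0.085)) = 0.031
P(H₂)³ = 5.71e-4 ⇒ P(H₂) = 0.083 atm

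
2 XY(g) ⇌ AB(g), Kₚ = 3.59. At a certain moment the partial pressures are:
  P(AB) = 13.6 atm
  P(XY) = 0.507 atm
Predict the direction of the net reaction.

Qₚ = P(AB) / P(XY)² = (13.6) / (0.507)² = 52.9
Qₚ = 52.9 > Kₚ = 3.59, so the reverse reaction proceeds.

to the left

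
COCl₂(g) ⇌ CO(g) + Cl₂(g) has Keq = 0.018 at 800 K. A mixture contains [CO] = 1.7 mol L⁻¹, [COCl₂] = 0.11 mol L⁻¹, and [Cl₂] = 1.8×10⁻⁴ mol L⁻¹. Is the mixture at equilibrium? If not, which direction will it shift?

no; Q < K, reaction proceeds forward

Q = [CO]·[Cl₂] / [COCl₂] = (1.7)·(1.8×10⁻⁴) / (0.11) = 0.0028
Q = 0.0028 < Keq = 0.018: net forward reaction.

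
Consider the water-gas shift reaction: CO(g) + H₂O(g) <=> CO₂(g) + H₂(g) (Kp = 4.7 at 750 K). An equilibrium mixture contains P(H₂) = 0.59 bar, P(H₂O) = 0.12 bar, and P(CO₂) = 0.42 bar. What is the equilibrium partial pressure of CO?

At equilibrium, Kp = P(CO₂)·P(H₂) / (P(CO)·P(H₂O)) = 4.7.
(0.42)·(0.59) / ((P(CO))·(0.12)) = 4.7
P(CO) = 0.439 = 0.44 bar

P(CO) = 0.44 bar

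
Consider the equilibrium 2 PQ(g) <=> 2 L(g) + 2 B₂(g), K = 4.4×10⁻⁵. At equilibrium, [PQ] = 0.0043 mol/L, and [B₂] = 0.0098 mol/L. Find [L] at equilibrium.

At equilibrium, K = [L]²·[B₂]² / [PQ]² = 4.4×10⁻⁵.
([L])²·(0.0098)² / (0.0043)² = 4.4×10⁻⁵
[L]² = 8.47×10⁻⁶ ⇒ [L] = 0.0029 mol/L

[L] = 0.0029 mol/L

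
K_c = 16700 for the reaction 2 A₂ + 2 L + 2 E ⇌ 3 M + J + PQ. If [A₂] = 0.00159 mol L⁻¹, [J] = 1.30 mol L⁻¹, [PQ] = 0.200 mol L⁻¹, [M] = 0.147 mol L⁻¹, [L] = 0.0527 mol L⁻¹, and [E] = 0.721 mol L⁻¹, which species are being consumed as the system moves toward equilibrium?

Q_c = [M]³·[J]·[PQ] / ([A₂]²·[L]²·[E]²) = (0.147)³·(1.30)·(0.200) / ((0.00159)²·(0.0527)²·(0.721)²) = 2.26e5
Q_c = 2.26e5 > K_c = 16700: net reverse reaction.

M, J, PQ (products)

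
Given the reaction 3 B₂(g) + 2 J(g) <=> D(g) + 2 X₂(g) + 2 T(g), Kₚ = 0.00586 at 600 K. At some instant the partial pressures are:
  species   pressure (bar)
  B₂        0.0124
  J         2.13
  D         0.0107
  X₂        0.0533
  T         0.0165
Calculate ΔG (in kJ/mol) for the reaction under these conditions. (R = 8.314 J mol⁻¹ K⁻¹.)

Qₚ = P(D)·P(X₂)²·P(T)² / (P(B₂)³·P(J)²) = (0.0107)·(0.0533)²·(0.0165)² / ((0.0124)³·(2.13)²) = 9.57e-4
ΔG = RT ln(Qₚ/Kₚ) = (8.314 J mol⁻¹ K⁻¹)(600 K) × ln(9.57e-4/0.00586)
   = (4.988 kJ/mol)(-1.812) = -9.04 kJ/mol
ΔG < 0, so the forward reaction is spontaneous (proceeds forward).

ΔG = -9.04 kJ/mol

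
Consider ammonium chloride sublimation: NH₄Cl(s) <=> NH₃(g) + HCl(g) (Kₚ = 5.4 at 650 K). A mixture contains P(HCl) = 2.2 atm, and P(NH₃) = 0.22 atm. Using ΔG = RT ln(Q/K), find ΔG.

(NH₄Cl is a pure solid — omitted from Qₚ.)
Qₚ = P(NH₃)·P(HCl) = (0.22)·(2.2) = 0.484
ΔG = RT ln(Qₚ/Kₚ) = (8.314 J mol⁻¹ K⁻¹)(650 K) × ln(0.484/5.4)
   = (5.404 kJ/mol)(-2.412) = -13.0 kJ/mol
ΔG < 0, so the forward reaction is spontaneous (proceeds forward).

ΔG = -13.0 kJ/mol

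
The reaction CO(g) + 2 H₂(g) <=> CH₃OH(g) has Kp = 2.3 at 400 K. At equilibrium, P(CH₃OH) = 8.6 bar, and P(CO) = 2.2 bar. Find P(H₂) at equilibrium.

P(H₂) = 1.3 bar

At equilibrium, Kp = P(CH₃OH) / (P(CO)·P(H₂)²) = 2.3.
(8.6) / ((2.2)·(P(H₂))²) = 2.3
P(H₂)² = 1.70 ⇒ P(H₂) = 1.3 bar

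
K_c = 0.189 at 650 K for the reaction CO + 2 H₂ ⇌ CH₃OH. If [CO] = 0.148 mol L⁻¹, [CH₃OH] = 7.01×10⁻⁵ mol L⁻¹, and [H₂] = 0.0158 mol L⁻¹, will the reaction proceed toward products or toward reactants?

to the left

Q_c = [CH₃OH] / ([CO]·[H₂]²) = (7.01×10⁻⁵) / ((0.148)·(0.0158)²) = 1.90
Q_c = 1.90 > K_c = 0.189, so the reverse reaction proceeds.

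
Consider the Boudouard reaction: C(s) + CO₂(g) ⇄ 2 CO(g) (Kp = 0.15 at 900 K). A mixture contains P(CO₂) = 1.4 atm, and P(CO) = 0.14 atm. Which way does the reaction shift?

forward (toward products)

(C is a pure solid — omitted from Qp.)
Qp = P(CO)² / P(CO₂) = (0.14)² / (1.4) = 0.014
Qp = 0.014 < Kp = 0.15, so the forward reaction proceeds.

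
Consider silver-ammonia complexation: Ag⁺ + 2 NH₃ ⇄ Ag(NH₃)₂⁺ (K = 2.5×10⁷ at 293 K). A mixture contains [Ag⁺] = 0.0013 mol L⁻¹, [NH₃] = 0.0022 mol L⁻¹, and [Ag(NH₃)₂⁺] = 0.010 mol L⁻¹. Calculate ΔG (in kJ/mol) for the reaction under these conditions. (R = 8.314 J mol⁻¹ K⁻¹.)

Q = [Ag(NH₃)₂⁺] / ([Ag⁺]·[NH₃]²) = (0.010) / ((0.0013)·(0.0022)²) = 1.59×10⁶
ΔG = RT ln(Q/K) = (8.314 J mol⁻¹ K⁻¹)(293 K) × ln(1.59×10⁶/2.5×10⁷)
   = (2.436 kJ/mol)(-2.755) = -6.71 kJ/mol
ΔG < 0, so the forward reaction is spontaneous (proceeds forward).

ΔG = -6.71 kJ/mol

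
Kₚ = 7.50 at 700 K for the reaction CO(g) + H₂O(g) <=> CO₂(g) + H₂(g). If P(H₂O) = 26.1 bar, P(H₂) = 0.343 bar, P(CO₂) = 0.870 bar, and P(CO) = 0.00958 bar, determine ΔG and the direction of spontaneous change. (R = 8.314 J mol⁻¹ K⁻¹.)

Qₚ = P(CO₂)·P(H₂) / (P(CO)·P(H₂O)) = (0.870)·(0.343) / ((0.00958)·(26.1)) = 1.19
ΔG = RT ln(Qₚ/Kₚ) = (8.314 J mol⁻¹ K⁻¹)(700 K) × ln(1.19/7.50)
   = (5.820 kJ/mol)(-1.841) = -10.7 kJ/mol
ΔG < 0, so the forward reaction is spontaneous (proceeds forward).

ΔG = -10.7 kJ/mol; the forward reaction is spontaneous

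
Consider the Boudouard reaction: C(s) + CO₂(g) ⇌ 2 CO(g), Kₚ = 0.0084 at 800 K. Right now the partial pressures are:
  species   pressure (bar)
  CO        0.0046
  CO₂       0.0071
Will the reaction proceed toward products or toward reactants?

(C is a pure solid — omitted from Qₚ.)
Qₚ = P(CO)² / P(CO₂) = (0.0046)² / (0.0071) = 0.0030
Qₚ = 0.0030 < Kₚ = 0.0084, so the forward reaction proceeds.

in the forward direction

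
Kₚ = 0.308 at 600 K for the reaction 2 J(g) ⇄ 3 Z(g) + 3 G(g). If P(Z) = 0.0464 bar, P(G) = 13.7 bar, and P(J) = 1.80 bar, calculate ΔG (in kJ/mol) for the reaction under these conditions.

Qₚ = P(Z)³·P(G)³ / P(J)² = (0.0464)³·(13.7)³ / (1.80)² = 0.0793
ΔG = RT ln(Qₚ/Kₚ) = (8.314 J mol⁻¹ K⁻¹)(600 K) × ln(0.0793/0.308)
   = (4.988 kJ/mol)(-1.357) = -6.77 kJ/mol
ΔG < 0, so the forward reaction is spontaneous (proceeds forward).

ΔG = -6.77 kJ/mol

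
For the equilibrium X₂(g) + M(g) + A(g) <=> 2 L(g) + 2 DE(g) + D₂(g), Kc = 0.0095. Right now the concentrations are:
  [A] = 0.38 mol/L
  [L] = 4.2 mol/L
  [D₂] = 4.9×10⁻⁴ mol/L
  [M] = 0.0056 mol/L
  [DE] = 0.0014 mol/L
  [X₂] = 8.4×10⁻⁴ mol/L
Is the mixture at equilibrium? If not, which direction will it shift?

Qc = [L]²·[DE]²·[D₂] / ([X₂]·[M]·[A]) = (4.2)²·(0.0014)²·(4.9×10⁻⁴) / ((8.4×10⁻⁴)·(0.0056)·(0.38)) = 0.0095
Qc = 0.0095 = Kc; the system is at equilibrium.

yes, at equilibrium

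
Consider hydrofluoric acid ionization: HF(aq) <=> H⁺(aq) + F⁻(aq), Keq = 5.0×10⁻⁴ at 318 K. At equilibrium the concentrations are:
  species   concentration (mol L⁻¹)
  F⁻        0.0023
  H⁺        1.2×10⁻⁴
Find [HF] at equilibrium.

[HF] = 5.5×10⁻⁴ mol L⁻¹

At equilibrium, Keq = [H⁺]·[F⁻] / [HF] = 5.0×10⁻⁴.
(1.2×10⁻⁴)·(0.0023) / ([HF]) = 5.0×10⁻⁴
[HF] = 5.52×10⁻⁴ = 5.5×10⁻⁴ mol L⁻¹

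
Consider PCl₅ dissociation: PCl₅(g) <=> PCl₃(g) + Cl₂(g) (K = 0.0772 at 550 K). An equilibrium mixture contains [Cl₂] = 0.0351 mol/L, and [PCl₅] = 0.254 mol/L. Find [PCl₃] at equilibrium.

At equilibrium, K = [PCl₃]·[Cl₂] / [PCl₅] = 0.0772.
([PCl₃])·(0.0351) / (0.254) = 0.0772
[PCl₃] = 0.559 mol/L

[PCl₃] = 0.559 mol/L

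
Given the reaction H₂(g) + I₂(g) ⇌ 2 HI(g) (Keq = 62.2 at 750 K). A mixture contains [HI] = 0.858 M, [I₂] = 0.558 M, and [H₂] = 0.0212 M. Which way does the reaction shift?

Q = [HI]² / ([H₂]·[I₂]) = (0.858)² / ((0.0212)·(0.558)) = 62.2
Q = 62.2 = Keq, so the system is already at equilibrium.

at equilibrium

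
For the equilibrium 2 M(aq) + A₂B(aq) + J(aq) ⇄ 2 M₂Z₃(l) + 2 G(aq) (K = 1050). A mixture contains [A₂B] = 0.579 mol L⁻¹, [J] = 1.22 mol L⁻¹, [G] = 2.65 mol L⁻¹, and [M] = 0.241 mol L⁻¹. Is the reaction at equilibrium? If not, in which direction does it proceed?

(M₂Z₃ is a pure liquid — omitted from Q.)
Q = [G]² / ([M]²·[A₂B]·[J]) = (2.65)² / ((0.241)²·(0.579)·(1.22)) = 171
Q = 171 < K = 1050, so the forward reaction proceeds.

toward products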